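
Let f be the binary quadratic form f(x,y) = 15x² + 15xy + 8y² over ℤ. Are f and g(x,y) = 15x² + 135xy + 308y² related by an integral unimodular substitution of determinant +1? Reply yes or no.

D₁ = -255, D₂ = -255
f: flip: (15,15,8)→(8,-15,15)
f: translate: b→1 (≡-15 mod 16), so (8,-15,15)→(8,1,8)
f: reduced (well bottom): (8,1,8) with a≤c, −a<b≤a
g: translate: b→15 (≡135 mod 30), so (15,135,308)→(15,15,8)
g: flip: (15,15,8)→(8,-15,15)
g: translate: b→1 (≡-15 mod 16), so (8,-15,15)→(8,1,8)
g: reduced (well bottom): (8,1,8) with a≤c, −a<b≤a
reduced forms (8, 1, 8) vs (8, 1, 8) ⇒ equivalent

yes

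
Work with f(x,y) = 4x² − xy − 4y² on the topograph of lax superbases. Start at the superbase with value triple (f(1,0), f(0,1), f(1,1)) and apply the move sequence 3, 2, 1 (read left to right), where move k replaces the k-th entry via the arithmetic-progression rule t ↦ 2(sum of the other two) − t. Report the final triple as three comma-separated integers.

start (4,-4,-1) = (f(1,0),f(0,1),f(1,1))
replace slot 3: 2·(4+(-4)) − (-1) = 1 → (4,-4,1)
replace slot 2: 2·(4+1) − (-4) = 14 → (4,14,1)
replace slot 1: 2·(14+1) − 4 = 26 → (26,14,1)

26,14,1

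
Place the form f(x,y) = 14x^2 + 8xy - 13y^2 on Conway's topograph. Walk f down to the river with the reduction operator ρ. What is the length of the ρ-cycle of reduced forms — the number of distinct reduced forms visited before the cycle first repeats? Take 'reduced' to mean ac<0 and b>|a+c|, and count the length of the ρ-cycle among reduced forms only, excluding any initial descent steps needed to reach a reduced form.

D = 792, ⌊√D⌋ = 28
river: ρ → (-13,18,9)
river: ρ → (9,18,-13)
river: ρ → (-13,8,14)
river: ρ → (14,20,-7)
river: ρ → (-7,22,11)
river: ρ → (11,22,-7)
river: ρ → (-7,20,14)
river: ρ → (14,8,-13)
ρ-cycle length = 8 (tail of 0 descent steps not counted)

8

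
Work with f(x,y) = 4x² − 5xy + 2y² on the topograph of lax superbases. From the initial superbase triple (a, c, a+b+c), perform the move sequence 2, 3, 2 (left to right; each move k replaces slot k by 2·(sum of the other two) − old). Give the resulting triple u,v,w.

start (4,2,1) = (f(1,0),f(0,1),f(1,1))
replace slot 2: 2·(4+1) − 2 = 8 → (4,8,1)
replace slot 3: 2·(4+8) − 1 = 23 → (4,8,23)
replace slot 2: 2·(4+23) − 8 = 46 → (4,46,23)

4,46,23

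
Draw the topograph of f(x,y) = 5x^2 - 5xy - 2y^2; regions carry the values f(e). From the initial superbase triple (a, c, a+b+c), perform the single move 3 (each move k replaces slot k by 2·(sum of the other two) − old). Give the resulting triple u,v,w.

start (5,-2,-2) = (f(1,0),f(0,1),f(1,1))
replace slot 3: 2·(5+(-2)) − (-2) = 8 → (5,-2,8)

5,-2,8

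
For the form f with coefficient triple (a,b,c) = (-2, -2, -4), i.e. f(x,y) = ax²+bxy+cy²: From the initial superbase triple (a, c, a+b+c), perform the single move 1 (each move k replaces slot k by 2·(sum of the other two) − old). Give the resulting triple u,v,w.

start (-2,-4,-8) = (f(1,0),f(0,1),f(1,1))
replace slot 1: 2·((-4)+(-8)) − (-2) = -22 → (-22,-4,-8)

-22,-4,-8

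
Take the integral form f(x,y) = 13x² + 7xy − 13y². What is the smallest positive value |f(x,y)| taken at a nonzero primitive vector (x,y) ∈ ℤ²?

river: ρ → (-13,19,7)
river: ρ → (7,23,-7)
river: ρ → (-7,19,13)
river: ρ → (13,7,-13)
closes: descent 0, river 4
min |a| on river = 7

7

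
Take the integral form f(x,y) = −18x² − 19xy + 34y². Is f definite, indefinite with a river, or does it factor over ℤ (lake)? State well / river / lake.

D = b²−4ac = (-19)² − 4·(-18)·34 = 2809
D = 53² is a perfect square ⇒ form factors over ℤ ⇒ lakes

lake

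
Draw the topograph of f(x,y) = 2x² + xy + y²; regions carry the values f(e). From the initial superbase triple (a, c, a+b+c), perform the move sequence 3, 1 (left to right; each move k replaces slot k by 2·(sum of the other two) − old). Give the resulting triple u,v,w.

start (2,1,4) = (f(1,0),f(0,1),f(1,1))
replace slot 3: 2·(2+1) − 4 = 2 → (2,1,2)
replace slot 1: 2·(1+2) − 2 = 4 → (4,1,2)

4,1,2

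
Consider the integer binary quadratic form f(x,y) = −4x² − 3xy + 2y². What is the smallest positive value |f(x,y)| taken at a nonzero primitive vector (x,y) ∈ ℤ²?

descent: ρ → (2,3,-4)  [lands on river]
river: ρ → (-4,5,1)
river: ρ → (1,5,-4)
river: ρ → (-4,3,2)
river: ρ → (2,5,-2)
river: ρ → (-2,3,4)
river: ρ → (4,5,-1)
river: ρ → (-1,5,4)
river: ρ → (4,3,-2)
river: ρ → (-2,5,2)
closes: descent 1, river 10
min |a| on river = 1

1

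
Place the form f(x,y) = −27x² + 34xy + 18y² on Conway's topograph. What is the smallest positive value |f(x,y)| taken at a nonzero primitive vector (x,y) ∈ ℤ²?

river: ρ → (18,38,-23)
river: ρ → (-23,54,2)
river: ρ → (2,54,-23)
river: ρ → (-23,38,18)
river: ρ → (18,34,-27)
river: ρ → (-27,20,25)
river: ρ → (25,30,-22)
river: ρ → (-22,14,33)
river: ρ → (33,52,-3)
river: ρ → (-3,50,50)
river: ρ → (50,50,-3)
river: ρ → (-3,52,33)
river: ρ → (33,14,-22)
river: ρ → (-22,30,25)
river: ρ → (25,20,-27)
river: ρ → (-27,34,18)
closes: descent 0, river 16
min |a| on river = 2

2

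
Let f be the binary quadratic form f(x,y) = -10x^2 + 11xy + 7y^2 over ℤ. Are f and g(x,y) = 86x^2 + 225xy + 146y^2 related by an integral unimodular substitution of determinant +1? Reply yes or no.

D₁ = 401, D₂ = 401
river cycle of f (length 10): (7, 17, -4), (-4, 15, 11), (11, 7, -8), (-8, 9, 10), (10, 11, -7), (-7, 17, 4), (4, 15, -11), (-11, 7, 8), (8, 9, -10), (-10, 11, 7)
river cycle of g (length 10): (7, 17, -4), (-4, 15, 11), (11, 7, -8), (-8, 9, 10), (10, 11, -7), (-7, 17, 4), (4, 15, -11), (-11, 7, 8), (8, 9, -10), (-10, 11, 7)
cycles coincide ⇒ equivalent

yes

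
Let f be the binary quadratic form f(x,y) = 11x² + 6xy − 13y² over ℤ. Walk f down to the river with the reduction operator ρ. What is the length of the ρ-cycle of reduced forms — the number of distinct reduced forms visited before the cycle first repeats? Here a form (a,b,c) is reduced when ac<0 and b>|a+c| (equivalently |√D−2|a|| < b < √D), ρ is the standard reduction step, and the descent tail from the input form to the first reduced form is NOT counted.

D = 608, ⌊√D⌋ = 24
river: ρ → (-13,20,4)
river: ρ → (4,20,-13)
river: ρ → (-13,6,11)
river: ρ → (11,16,-8)
river: ρ → (-8,16,11)
river: ρ → (11,6,-13)
ρ-cycle length = 6 (tail of 0 descent steps not counted)

6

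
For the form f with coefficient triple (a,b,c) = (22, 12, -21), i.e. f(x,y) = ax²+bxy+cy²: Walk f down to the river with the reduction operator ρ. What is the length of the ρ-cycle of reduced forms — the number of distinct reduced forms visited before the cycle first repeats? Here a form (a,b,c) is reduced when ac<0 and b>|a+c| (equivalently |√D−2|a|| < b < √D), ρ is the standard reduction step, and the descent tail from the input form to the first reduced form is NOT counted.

D = 1992, ⌊√D⌋ = 44
river: ρ → (-21,30,13)
river: ρ → (13,22,-29)
river: ρ → (-29,36,6)
river: ρ → (6,36,-29)
river: ρ → (-29,22,13)
river: ρ → (13,30,-21)
river: ρ → (-21,12,22)
river: ρ → (22,32,-11)
river: ρ → (-11,34,19)
river: ρ → (19,42,-3)
river: ρ → (-3,42,19)
river: ρ → (19,34,-11)
river: ρ → (-11,32,22)
river: ρ → (22,12,-21)
ρ-cycle length = 14 (tail of 0 descent steps not counted)

14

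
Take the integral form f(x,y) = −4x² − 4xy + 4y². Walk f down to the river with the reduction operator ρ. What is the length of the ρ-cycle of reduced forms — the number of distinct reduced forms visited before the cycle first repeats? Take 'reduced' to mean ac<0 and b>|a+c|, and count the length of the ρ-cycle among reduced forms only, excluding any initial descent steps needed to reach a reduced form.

D = 80, ⌊√D⌋ = 8
descent: ρ → (4,4,-4)  [lands on river]
river: ρ → (-4,4,4)
ρ-cycle length = 2 (tail of 1 descent step not counted)

2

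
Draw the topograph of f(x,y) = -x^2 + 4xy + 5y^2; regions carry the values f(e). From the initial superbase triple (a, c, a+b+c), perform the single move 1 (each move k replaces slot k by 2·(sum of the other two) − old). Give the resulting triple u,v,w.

start (-1,5,8) = (f(1,0),f(0,1),f(1,1))
replace slot 1: 2·(5+8) − (-1) = 27 → (27,5,8)

27,5,8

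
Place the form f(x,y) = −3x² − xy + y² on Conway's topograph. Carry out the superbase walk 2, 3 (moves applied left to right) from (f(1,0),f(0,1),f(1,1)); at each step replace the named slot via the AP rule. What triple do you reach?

start (-3,1,-3) = (f(1,0),f(0,1),f(1,1))
replace slot 2: 2·((-3)+(-3)) − 1 = -13 → (-3,-13,-3)
replace slot 3: 2·((-3)+(-13)) − (-3) = -29 → (-3,-13,-29)

-3,-13,-29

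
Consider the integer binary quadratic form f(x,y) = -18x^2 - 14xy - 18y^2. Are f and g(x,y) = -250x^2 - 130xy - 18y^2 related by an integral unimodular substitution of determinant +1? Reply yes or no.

D₁ = -1100, D₂ = -1100
f is negative-definite; reduce −f:
−f: reduced (well bottom): (18,14,18) with a≤c, −a<b≤a
flip sign back: reduced form of f is (-18,-14,-18)
g is negative-definite; reduce −g:
−g: flip: (250,130,18)→(18,-130,250)
−g: translate: b→14 (≡-130 mod 36), so (18,-130,250)→(18,14,18)
−g: reduced (well bottom): (18,14,18) with a≤c, −a<b≤a
flip sign back: reduced form of g is (-18,-14,-18)
reduced forms (-18, -14, -18) vs (-18, -14, -18) ⇒ equivalent

yes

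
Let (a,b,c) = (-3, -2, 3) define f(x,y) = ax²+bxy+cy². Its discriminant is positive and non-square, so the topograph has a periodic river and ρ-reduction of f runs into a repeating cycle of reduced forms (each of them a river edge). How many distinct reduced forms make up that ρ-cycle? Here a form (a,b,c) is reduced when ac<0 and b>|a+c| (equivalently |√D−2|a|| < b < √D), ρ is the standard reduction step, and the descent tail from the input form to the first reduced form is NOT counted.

D = 40, ⌊√D⌋ = 6
descent: ρ → (3,2,-3)  [lands on river]
river: ρ → (-3,4,2)
river: ρ → (2,4,-3)
river: ρ → (-3,2,3)
river: ρ → (3,4,-2)
river: ρ → (-2,4,3)
ρ-cycle length = 6 (tail of 1 descent step not counted)

6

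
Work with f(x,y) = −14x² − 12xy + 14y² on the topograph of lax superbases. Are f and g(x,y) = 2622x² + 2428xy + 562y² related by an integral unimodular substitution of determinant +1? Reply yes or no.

D₁ = 928, D₂ = 928
river cycle of f (length 14): (14, 12, -14), (-14, 16, 12), (12, 8, -18), (-18, 28, 2), (2, 28, -18), (-18, 8, 12), (12, 16, -14), (-14, 12, 14), (14, 16, -12), (-12, 8, 18), … (4 more)
river cycle of g (length 14): (14, 12, -14), (-14, 16, 12), (12, 8, -18), (-18, 28, 2), (2, 28, -18), (-18, 8, 12), (12, 16, -14), (-14, 12, 14), (14, 16, -12), (-12, 8, 18), … (4 more)
cycles coincide ⇒ equivalent

yes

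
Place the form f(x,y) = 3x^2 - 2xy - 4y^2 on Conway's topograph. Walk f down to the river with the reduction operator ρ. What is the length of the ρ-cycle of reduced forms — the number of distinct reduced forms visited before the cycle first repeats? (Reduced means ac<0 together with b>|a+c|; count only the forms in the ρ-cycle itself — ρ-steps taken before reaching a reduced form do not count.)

D = 52, ⌊√D⌋ = 7
descent: ρ → (-4,2,3)  [lands on river]
river: ρ → (3,4,-3)
river: ρ → (-3,2,4)
river: ρ → (4,6,-1)
river: ρ → (-1,6,4)
river: ρ → (4,2,-3)
river: ρ → (-3,4,3)
river: ρ → (3,2,-4)
river: ρ → (-4,6,1)
river: ρ → (1,6,-4)
ρ-cycle length = 10 (tail of 1 descent step not counted)

10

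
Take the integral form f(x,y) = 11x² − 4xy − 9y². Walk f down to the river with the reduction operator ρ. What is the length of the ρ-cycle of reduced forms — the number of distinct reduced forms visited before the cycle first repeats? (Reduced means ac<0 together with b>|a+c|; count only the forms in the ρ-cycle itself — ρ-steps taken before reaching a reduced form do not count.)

D = 412, ⌊√D⌋ = 20
descent: ρ → (-9,4,11)  [lands on river]
river: ρ → (11,18,-2)
river: ρ → (-2,18,11)
river: ρ → (11,4,-9)
river: ρ → (-9,14,6)
river: ρ → (6,10,-13)
river: ρ → (-13,16,3)
river: ρ → (3,20,-1)
river: ρ → (-1,20,3)
river: ρ → (3,16,-13)
river: ρ → (-13,10,6)
river: ρ → (6,14,-9)
ρ-cycle length = 12 (tail of 1 descent step not counted)

12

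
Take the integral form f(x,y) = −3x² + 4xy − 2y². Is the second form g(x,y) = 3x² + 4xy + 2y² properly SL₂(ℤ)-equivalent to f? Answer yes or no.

D₁ = -8, D₂ = -8
f is negative-definite; reduce −f:
−f: translate: b→2 (≡-4 mod 6), so (3,-4,2)→(3,2,1)
−f: flip: (3,2,1)→(1,-2,3)
−f: translate: b→0 (≡-2 mod 2), so (1,-2,3)→(1,0,2)
−f: reduced (well bottom): (1,0,2) with a≤c, −a<b≤a
flip sign back: reduced form of f is (-1,0,-2)
g: translate: b→-2 (≡4 mod 6), so (3,4,2)→(3,-2,1)
g: flip: (3,-2,1)→(1,2,3)
g: translate: b→0 (≡2 mod 2), so (1,2,3)→(1,0,2)
g: reduced (well bottom): (1,0,2) with a≤c, −a<b≤a
reduced forms (-1, 0, -2) vs (1, 0, 2) ⇒ inequivalent

no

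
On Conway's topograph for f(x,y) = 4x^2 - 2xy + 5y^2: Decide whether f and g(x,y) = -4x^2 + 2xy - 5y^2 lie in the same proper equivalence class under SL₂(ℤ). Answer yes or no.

D₁ = -76, D₂ = -76
f: reduced (well bottom): (4,-2,5) with a≤c, −a<b≤a
g is negative-definite; reduce −g:
−g: reduced (well bottom): (4,-2,5) with a≤c, −a<b≤a
flip sign back: reduced form of g is (-4,2,-5)
reduced forms (4, -2, 5) vs (-4, 2, -5) ⇒ inequivalent

no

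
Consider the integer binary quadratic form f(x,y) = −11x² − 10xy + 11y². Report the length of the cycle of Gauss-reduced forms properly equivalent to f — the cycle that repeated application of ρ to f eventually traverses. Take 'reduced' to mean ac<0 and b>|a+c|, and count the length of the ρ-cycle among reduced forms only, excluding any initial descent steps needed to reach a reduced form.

D = 584, ⌊√D⌋ = 24
descent: ρ → (11,10,-11)  [lands on river]
river: ρ → (-11,12,10)
river: ρ → (10,8,-13)
river: ρ → (-13,18,5)
river: ρ → (5,22,-5)
river: ρ → (-5,18,13)
river: ρ → (13,8,-10)
river: ρ → (-10,12,11)
ρ-cycle length = 8 (tail of 1 descent step not counted)

8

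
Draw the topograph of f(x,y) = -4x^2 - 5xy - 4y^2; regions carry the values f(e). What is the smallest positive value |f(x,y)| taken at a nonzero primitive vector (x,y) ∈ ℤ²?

translate: b→-3 (≡5 mod 8), so (4,5,4)→(4,-3,3)
flip: (4,-3,3)→(3,3,4)
reduced (well bottom): (3,3,4) with a≤c, −a<b≤a
well minimum |f| = |-3| = 3 (negative-definite)

3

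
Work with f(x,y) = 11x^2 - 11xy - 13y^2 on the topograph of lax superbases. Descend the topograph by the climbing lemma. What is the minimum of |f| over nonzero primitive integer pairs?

descent: ρ → (-13,11,11)  [lands on river]
river: ρ → (11,11,-13)
river: ρ → (-13,15,9)
river: ρ → (9,21,-7)
river: ρ → (-7,21,9)
river: ρ → (9,15,-13)
closes: descent 1, river 6
min |a| on river = 7

7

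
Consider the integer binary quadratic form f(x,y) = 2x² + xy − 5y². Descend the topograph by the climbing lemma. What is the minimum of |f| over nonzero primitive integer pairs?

descent: ρ → (-5,-1,2)
descent: ρ → (2,5,-2)  [lands on river]
river: ρ → (-2,3,4)
river: ρ → (4,5,-1)
river: ρ → (-1,5,4)
river: ρ → (4,3,-2)
river: ρ → (-2,5,2)
river: ρ → (2,3,-4)
river: ρ → (-4,5,1)
river: ρ → (1,5,-4)
river: ρ → (-4,3,2)
closes: descent 2, river 10
min |a| on river = 1

1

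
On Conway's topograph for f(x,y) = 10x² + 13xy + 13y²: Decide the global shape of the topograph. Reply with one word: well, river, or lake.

D = b²−4ac = 13² − 4·10·13 = -351
D < 0 ⇒ definite ⇒ every region one sign ⇒ single well

well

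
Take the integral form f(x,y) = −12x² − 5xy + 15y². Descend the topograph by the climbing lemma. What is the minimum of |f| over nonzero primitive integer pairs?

descent: ρ → (15,5,-12)  [lands on river]
river: ρ → (-12,19,8)
river: ρ → (8,13,-18)
river: ρ → (-18,23,3)
river: ρ → (3,25,-10)
river: ρ → (-10,15,13)
river: ρ → (13,11,-12)
river: ρ → (-12,13,12)
river: ρ → (12,11,-13)
river: ρ → (-13,15,10)
river: ρ → (10,25,-3)
river: ρ → (-3,23,18)
river: ρ → (18,13,-8)
river: ρ → (-8,19,12)
river: ρ → (12,5,-15)
river: ρ → (-15,25,2)
river: ρ → (2,27,-2)
river: ρ → (-2,25,15)
closes: descent 1, river 18
min |a| on river = 2

2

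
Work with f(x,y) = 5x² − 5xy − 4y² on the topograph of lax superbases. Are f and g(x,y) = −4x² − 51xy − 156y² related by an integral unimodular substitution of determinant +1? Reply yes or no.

D₁ = 105, D₂ = 105
river cycle of f (length 6): (-4, 5, 5), (5, 5, -4), (-4, 3, 6), (6, 9, -1), (-1, 9, 6), (6, 3, -4)
river cycle of g (length 6): (-4, 5, 5), (5, 5, -4), (-4, 3, 6), (6, 9, -1), (-1, 9, 6), (6, 3, -4)
cycles coincide ⇒ equivalent

yes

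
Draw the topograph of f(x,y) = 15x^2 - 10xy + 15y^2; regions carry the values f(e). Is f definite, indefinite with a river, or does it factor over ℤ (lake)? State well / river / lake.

D = b²−4ac = (-10)² − 4·15·15 = -800
D < 0 ⇒ definite ⇒ every region one sign ⇒ single well

well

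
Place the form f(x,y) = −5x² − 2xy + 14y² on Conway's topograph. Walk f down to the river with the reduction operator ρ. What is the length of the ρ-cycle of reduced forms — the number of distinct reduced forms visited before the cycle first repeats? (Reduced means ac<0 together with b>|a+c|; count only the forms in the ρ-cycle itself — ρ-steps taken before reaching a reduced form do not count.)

D = 284, ⌊√D⌋ = 16
descent: ρ → (14,2,-5)
descent: ρ → (-5,8,11)  [lands on river]
river: ρ → (11,14,-2)
river: ρ → (-2,14,11)
river: ρ → (11,8,-5)
river: ρ → (-5,12,7)
river: ρ → (7,16,-1)
river: ρ → (-1,16,7)
river: ρ → (7,12,-5)
ρ-cycle length = 8 (tail of 2 descent steps not counted)

8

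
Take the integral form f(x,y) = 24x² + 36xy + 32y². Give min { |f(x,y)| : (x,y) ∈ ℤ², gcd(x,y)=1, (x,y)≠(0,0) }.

translate: b→-12 (≡36 mod 48), so (24,36,32)→(24,-12,20)
flip: (24,-12,20)→(20,12,24)
reduced (well bottom): (20,12,24) with a≤c, −a<b≤a
well minimum = a = 20

20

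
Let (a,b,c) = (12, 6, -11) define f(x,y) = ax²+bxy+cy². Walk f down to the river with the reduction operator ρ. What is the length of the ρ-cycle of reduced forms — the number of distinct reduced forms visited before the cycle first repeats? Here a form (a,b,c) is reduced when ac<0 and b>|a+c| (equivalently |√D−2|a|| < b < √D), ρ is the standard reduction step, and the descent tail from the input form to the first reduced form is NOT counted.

D = 564, ⌊√D⌋ = 23
river: ρ → (-11,16,7)
river: ρ → (7,12,-15)
river: ρ → (-15,18,4)
river: ρ → (4,22,-5)
river: ρ → (-5,18,12)
river: ρ → (12,6,-11)
ρ-cycle length = 6 (tail of 0 descent steps not counted)

6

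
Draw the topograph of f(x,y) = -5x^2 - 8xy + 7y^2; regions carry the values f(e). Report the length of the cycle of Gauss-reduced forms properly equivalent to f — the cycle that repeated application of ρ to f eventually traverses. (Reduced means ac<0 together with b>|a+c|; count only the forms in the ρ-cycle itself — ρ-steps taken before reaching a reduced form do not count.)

D = 204, ⌊√D⌋ = 14
descent: ρ → (7,8,-5)  [lands on river]
river: ρ → (-5,12,3)
river: ρ → (3,12,-5)
river: ρ → (-5,8,7)
river: ρ → (7,6,-6)
river: ρ → (-6,6,7)
ρ-cycle length = 6 (tail of 1 descent step not counted)

6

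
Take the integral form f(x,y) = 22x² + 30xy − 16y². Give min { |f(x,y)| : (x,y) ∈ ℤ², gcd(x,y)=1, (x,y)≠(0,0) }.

river: ρ → (-16,34,18)
river: ρ → (18,38,-12)
river: ρ → (-12,34,24)
river: ρ → (24,14,-22)
river: ρ → (-22,30,16)
river: ρ → (16,34,-18)
river: ρ → (-18,38,12)
river: ρ → (12,34,-24)
river: ρ → (-24,14,22)
river: ρ → (22,30,-16)
closes: descent 0, river 10
min |a| on river = 12

12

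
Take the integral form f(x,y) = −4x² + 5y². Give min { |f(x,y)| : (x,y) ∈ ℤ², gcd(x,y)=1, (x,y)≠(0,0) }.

descent: ρ → (5,0,-4)
descent: ρ → (-4,8,1)  [lands on river]
river: ρ → (1,8,-4)
closes: descent 2, river 2
min |a| on river = 1

1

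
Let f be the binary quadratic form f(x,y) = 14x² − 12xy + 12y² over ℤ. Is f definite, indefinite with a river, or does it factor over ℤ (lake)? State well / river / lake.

D = b²−4ac = (-12)² − 4·14·12 = -528
D < 0 ⇒ definite ⇒ every region one sign ⇒ single well

well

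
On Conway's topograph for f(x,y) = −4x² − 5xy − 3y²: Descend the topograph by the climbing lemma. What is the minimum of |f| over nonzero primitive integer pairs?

translate: b→-3 (≡5 mod 8), so (4,5,3)→(4,-3,2)
flip: (4,-3,2)→(2,3,4)
translate: b→-1 (≡3 mod 4), so (2,3,4)→(2,-1,3)
reduced (well bottom): (2,-1,3) with a≤c, −a<b≤a
well minimum |f| = |-2| = 2 (negative-definite)

2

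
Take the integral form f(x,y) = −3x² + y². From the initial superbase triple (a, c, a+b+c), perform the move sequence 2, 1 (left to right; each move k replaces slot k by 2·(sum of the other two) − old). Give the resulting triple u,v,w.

start (-3,1,-2) = (f(1,0),f(0,1),f(1,1))
replace slot 2: 2·((-3)+(-2)) − 1 = -11 → (-3,-11,-2)
replace slot 1: 2·((-11)+(-2)) − (-3) = -23 → (-23,-11,-2)

-23,-11,-2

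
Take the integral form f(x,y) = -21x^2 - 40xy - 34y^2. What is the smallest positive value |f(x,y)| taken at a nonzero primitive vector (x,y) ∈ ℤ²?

translate: b→-2 (≡40 mod 42), so (21,40,34)→(21,-2,15)
flip: (21,-2,15)→(15,2,21)
reduced (well bottom): (15,2,21) with a≤c, −a<b≤a
well minimum |f| = |-15| = 15 (negative-definite)

15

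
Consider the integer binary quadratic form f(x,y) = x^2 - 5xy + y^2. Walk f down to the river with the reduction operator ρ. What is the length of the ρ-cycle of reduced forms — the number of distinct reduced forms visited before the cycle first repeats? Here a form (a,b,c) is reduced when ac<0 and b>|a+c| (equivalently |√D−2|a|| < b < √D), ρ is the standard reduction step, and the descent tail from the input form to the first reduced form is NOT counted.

D = 21, ⌊√D⌋ = 4
descent: ρ → (1,3,-3)  [lands on river]
river: ρ → (-3,3,1)
ρ-cycle length = 2 (tail of 1 descent step not counted)

2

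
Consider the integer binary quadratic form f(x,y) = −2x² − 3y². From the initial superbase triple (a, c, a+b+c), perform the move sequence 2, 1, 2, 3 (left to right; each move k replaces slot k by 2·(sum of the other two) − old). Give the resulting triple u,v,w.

start (-2,-3,-5) = (f(1,0),f(0,1),f(1,1))
replace slot 2: 2·((-2)+(-5)) − (-3) = -11 → (-2,-11,-5)
replace slot 1: 2·((-11)+(-5)) − (-2) = -30 → (-30,-11,-5)
replace slot 2: 2·((-30)+(-5)) − (-11) = -59 → (-30,-59,-5)
replace slot 3: 2·((-30)+(-59)) − (-5) = -173 → (-30,-59,-173)

-30,-59,-173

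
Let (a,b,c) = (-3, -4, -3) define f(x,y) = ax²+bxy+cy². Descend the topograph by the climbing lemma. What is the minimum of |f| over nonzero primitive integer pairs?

translate: b→-2 (≡4 mod 6), so (3,4,3)→(3,-2,2)
flip: (3,-2,2)→(2,2,3)
reduced (well bottom): (2,2,3) with a≤c, −a<b≤a
well minimum |f| = |-2| = 2 (negative-definite)

2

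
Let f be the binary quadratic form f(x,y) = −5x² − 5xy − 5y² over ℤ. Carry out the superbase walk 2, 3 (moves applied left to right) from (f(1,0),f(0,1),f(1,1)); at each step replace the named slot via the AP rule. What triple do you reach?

start (-5,-5,-15) = (f(1,0),f(0,1),f(1,1))
replace slot 2: 2·((-5)+(-15)) − (-5) = -35 → (-5,-35,-15)
replace slot 3: 2·((-5)+(-35)) − (-15) = -65 → (-5,-35,-65)

-5,-35,-65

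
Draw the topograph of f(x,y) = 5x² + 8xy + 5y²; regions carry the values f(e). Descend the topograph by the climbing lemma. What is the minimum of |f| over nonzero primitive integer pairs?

translate: b→-2 (≡8 mod 10), so (5,8,5)→(5,-2,2)
flip: (5,-2,2)→(2,2,5)
reduced (well bottom): (2,2,5) with a≤c, −a<b≤a
well minimum = a = 2

2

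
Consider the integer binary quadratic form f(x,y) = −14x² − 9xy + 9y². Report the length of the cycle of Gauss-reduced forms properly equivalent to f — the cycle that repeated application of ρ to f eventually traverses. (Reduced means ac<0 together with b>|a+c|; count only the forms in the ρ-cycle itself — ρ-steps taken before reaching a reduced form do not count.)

D = 585, ⌊√D⌋ = 24
descent: ρ → (9,9,-14)  [lands on river]
river: ρ → (-14,19,4)
river: ρ → (4,21,-9)
river: ρ → (-9,15,10)
river: ρ → (10,5,-14)
river: ρ → (-14,23,1)
river: ρ → (1,23,-14)
river: ρ → (-14,5,10)
river: ρ → (10,15,-9)
river: ρ → (-9,21,4)
river: ρ → (4,19,-14)
river: ρ → (-14,9,9)
ρ-cycle length = 12 (tail of 1 descent step not counted)

12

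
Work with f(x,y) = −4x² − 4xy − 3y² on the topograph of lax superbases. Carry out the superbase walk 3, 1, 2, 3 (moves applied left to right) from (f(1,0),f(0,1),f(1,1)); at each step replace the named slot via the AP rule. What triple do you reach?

start (-4,-3,-11) = (f(1,0),f(0,1),f(1,1))
replace slot 3: 2·((-4)+(-3)) − (-11) = -3 → (-4,-3,-3)
replace slot 1: 2·((-3)+(-3)) − (-4) = -8 → (-8,-3,-3)
replace slot 2: 2·((-8)+(-3)) − (-3) = -19 → (-8,-19,-3)
replace slot 3: 2·((-8)+(-19)) − (-3) = -51 → (-8,-19,-51)

-8,-19,-51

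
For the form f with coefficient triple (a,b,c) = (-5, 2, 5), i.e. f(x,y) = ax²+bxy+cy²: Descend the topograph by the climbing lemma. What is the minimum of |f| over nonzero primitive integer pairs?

river: ρ → (5,8,-2)
river: ρ → (-2,8,5)
river: ρ → (5,2,-5)
river: ρ → (-5,8,2)
river: ρ → (2,8,-5)
river: ρ → (-5,2,5)
closes: descent 0, river 6
min |a| on river = 2

2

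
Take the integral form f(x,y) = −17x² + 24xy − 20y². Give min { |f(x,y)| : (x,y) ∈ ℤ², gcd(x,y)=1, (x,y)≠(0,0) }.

translate: b→10 (≡-24 mod 34), so (17,-24,20)→(17,10,13)
flip: (17,10,13)→(13,-10,17)
reduced (well bottom): (13,-10,17) with a≤c, −a<b≤a
well minimum |f| = |-13| = 13 (negative-definite)

13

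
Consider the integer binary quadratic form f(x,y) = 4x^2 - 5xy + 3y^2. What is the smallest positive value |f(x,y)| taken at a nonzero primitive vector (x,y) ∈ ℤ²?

translate: b→3 (≡-5 mod 8), so (4,-5,3)→(4,3,2)
flip: (4,3,2)→(2,-3,4)
translate: b→1 (≡-3 mod 4), so (2,-3,4)→(2,1,3)
reduced (well bottom): (2,1,3) with a≤c, −a<b≤a
well minimum = a = 2

2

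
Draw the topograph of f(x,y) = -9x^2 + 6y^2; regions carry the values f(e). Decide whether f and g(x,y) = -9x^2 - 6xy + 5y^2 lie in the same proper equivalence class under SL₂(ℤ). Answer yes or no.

D₁ = 216, D₂ = 216
river cycle of f (length 2): (6, 12, -3), (-3, 12, 6)
river cycle of g (length 6): (5, 6, -9), (-9, 12, 2), (2, 12, -9), (-9, 6, 5), (5, 14, -1), (-1, 14, 5)
cycles differ ⇒ inequivalent

no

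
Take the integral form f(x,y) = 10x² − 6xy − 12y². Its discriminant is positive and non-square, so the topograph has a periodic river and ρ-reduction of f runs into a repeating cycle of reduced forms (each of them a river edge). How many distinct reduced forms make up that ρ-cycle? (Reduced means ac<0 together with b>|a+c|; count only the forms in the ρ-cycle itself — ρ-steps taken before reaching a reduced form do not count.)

D = 516, ⌊√D⌋ = 22
descent: ρ → (-12,6,10)  [lands on river]
river: ρ → (10,14,-8)
river: ρ → (-8,18,6)
river: ρ → (6,18,-8)
river: ρ → (-8,14,10)
river: ρ → (10,6,-12)
river: ρ → (-12,18,4)
river: ρ → (4,22,-2)
river: ρ → (-2,22,4)
river: ρ → (4,18,-12)
ρ-cycle length = 10 (tail of 1 descent step not counted)

10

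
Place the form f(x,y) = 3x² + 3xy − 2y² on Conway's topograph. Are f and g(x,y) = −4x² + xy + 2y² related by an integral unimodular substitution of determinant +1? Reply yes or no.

D₁ = 33, D₂ = 33
river cycle of f (length 4): (-2, 5, 1), (1, 5, -2), (-2, 3, 3), (3, 3, -2)
river cycle of g (length 4): (2, 3, -3), (-3, 3, 2), (2, 5, -1), (-1, 5, 2)
cycles differ ⇒ inequivalent

no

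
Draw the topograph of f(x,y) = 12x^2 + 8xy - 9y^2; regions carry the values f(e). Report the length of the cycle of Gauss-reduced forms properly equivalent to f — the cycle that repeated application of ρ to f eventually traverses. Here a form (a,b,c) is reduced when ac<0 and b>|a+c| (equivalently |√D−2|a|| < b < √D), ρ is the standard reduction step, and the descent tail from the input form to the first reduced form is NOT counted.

D = 496, ⌊√D⌋ = 22
river: ρ → (-9,10,11)
river: ρ → (11,12,-8)
river: ρ → (-8,20,3)
river: ρ → (3,22,-1)
river: ρ → (-1,22,3)
river: ρ → (3,20,-8)
river: ρ → (-8,12,11)
river: ρ → (11,10,-9)
river: ρ → (-9,8,12)
river: ρ → (12,16,-5)
river: ρ → (-5,14,15)
river: ρ → (15,16,-4)
river: ρ → (-4,16,15)
river: ρ → (15,14,-5)
river: ρ → (-5,16,12)
river: ρ → (12,8,-9)
ρ-cycle length = 16 (tail of 0 descent steps not counted)

16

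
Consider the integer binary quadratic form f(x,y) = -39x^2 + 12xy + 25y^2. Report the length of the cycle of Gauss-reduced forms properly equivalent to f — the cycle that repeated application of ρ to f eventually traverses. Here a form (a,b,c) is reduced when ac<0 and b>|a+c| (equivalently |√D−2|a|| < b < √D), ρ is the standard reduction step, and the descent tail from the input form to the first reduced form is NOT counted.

D = 4044, ⌊√D⌋ = 63
descent: ρ → (25,38,-26)  [lands on river]
river: ρ → (-26,14,37)
river: ρ → (37,60,-3)
river: ρ → (-3,60,37)
river: ρ → (37,14,-26)
river: ρ → (-26,38,25)
river: ρ → (25,62,-2)
river: ρ → (-2,62,25)
ρ-cycle length = 8 (tail of 1 descent step not counted)

8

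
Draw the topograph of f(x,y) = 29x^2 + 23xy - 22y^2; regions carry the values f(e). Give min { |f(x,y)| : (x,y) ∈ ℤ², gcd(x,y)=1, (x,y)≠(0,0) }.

river: ρ → (-22,21,30)
river: ρ → (30,39,-13)
river: ρ → (-13,39,30)
river: ρ → (30,21,-22)
river: ρ → (-22,23,29)
river: ρ → (29,35,-16)
river: ρ → (-16,29,35)
river: ρ → (35,41,-10)
river: ρ → (-10,39,39)
river: ρ → (39,39,-10)
river: ρ → (-10,41,35)
river: ρ → (35,29,-16)
river: ρ → (-16,35,29)
river: ρ → (29,23,-22)
closes: descent 0, river 14
min |a| on river = 10

10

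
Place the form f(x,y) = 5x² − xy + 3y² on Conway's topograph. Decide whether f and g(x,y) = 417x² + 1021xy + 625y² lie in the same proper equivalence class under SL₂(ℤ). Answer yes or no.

D₁ = -59, D₂ = -59
f: flip: (5,-1,3)→(3,1,5)
f: reduced (well bottom): (3,1,5) with a≤c, −a<b≤a
g: translate: b→187 (≡1021 mod 834), so (417,1021,625)→(417,187,21)
g: flip: (417,187,21)→(21,-187,417)
g: translate: b→-19 (≡-187 mod 42), so (21,-187,417)→(21,-19,5)
g: flip: (21,-19,5)→(5,19,21)
g: translate: b→-1 (≡19 mod 10), so (5,19,21)→(5,-1,3)
g: flip: (5,-1,3)→(3,1,5)
g: reduced (well bottom): (3,1,5) with a≤c, −a<b≤a
reduced forms (3, 1, 5) vs (3, 1, 5) ⇒ equivalent

yes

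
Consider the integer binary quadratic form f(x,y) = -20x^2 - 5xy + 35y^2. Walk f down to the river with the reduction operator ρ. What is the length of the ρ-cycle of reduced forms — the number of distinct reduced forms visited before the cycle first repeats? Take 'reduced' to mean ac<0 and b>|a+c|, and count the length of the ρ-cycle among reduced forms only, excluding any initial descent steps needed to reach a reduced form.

D = 2825, ⌊√D⌋ = 53
descent: ρ → (35,5,-20)
descent: ρ → (-20,35,20)  [lands on river]
river: ρ → (20,45,-10)
river: ρ → (-10,35,40)
river: ρ → (40,45,-5)
river: ρ → (-5,45,40)
river: ρ → (40,35,-10)
river: ρ → (-10,45,20)
river: ρ → (20,35,-20)
river: ρ → (-20,45,10)
river: ρ → (10,35,-40)
river: ρ → (-40,45,5)
river: ρ → (5,45,-40)
river: ρ → (-40,35,10)
river: ρ → (10,45,-20)
ρ-cycle length = 14 (tail of 2 descent steps not counted)

14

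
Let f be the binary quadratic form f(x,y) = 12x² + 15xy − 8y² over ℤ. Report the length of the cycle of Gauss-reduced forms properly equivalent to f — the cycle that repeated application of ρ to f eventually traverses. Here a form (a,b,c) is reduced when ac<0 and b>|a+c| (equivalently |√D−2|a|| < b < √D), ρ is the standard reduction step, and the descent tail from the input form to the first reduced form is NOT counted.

D = 609, ⌊√D⌋ = 24
river: ρ → (-8,17,10)
river: ρ → (10,23,-2)
river: ρ → (-2,21,21)
river: ρ → (21,21,-2)
river: ρ → (-2,23,10)
river: ρ → (10,17,-8)
river: ρ → (-8,15,12)
river: ρ → (12,9,-11)
river: ρ → (-11,13,10)
river: ρ → (10,7,-14)
river: ρ → (-14,21,3)
river: ρ → (3,21,-14)
river: ρ → (-14,7,10)
river: ρ → (10,13,-11)
river: ρ → (-11,9,12)
river: ρ → (12,15,-8)
ρ-cycle length = 16 (tail of 0 descent steps not counted)

16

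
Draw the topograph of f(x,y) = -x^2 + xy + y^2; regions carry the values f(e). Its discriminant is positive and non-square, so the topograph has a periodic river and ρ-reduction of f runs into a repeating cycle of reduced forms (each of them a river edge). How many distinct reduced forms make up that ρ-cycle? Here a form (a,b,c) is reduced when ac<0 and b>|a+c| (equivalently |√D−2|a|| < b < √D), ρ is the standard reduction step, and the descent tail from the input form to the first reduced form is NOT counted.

D = 5, ⌊√D⌋ = 2
river: ρ → (1,1,-1)
river: ρ → (-1,1,1)
ρ-cycle length = 2 (tail of 0 descent steps not counted)

2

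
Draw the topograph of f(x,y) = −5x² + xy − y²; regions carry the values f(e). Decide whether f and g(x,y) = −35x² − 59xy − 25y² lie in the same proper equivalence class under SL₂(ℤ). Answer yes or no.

D₁ = -19, D₂ = -19
f is negative-definite; reduce −f:
−f: flip: (5,-1,1)→(1,1,5)
−f: reduced (well bottom): (1,1,5) with a≤c, −a<b≤a
flip sign back: reduced form of f is (-1,-1,-5)
g is negative-definite; reduce −g:
−g: translate: b→-11 (≡59 mod 70), so (35,59,25)→(35,-11,1)
−g: flip: (35,-11,1)→(1,11,35)
−g: translate: b→1 (≡11 mod 2), so (1,11,35)→(1,1,5)
−g: reduced (well bottom): (1,1,5) with a≤c, −a<b≤a
flip sign back: reduced form of g is (-1,-1,-5)
reduced forms (-1, -1, -5) vs (-1, -1, -5) ⇒ equivalent

yes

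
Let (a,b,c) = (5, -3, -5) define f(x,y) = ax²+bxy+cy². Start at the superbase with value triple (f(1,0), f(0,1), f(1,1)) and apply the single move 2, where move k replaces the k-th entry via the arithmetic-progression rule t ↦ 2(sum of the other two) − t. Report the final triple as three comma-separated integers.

start (5,-5,-3) = (f(1,0),f(0,1),f(1,1))
replace slot 2: 2·(5+(-3)) − (-5) = 9 → (5,9,-3)

5,9,-3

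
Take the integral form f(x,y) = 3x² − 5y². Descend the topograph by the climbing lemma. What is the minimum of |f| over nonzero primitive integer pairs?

descent: ρ → (-5,0,3)
descent: ρ → (3,6,-2)  [lands on river]
river: ρ → (-2,6,3)
closes: descent 2, river 2
min |a| on river = 2

2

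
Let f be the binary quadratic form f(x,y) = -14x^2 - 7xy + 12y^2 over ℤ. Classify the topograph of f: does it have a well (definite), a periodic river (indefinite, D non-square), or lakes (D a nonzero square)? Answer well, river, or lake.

D = b²−4ac = (-7)² − 4·(-14)·12 = 721
D > 0 non-square ⇒ indefinite ⇒ periodic river

river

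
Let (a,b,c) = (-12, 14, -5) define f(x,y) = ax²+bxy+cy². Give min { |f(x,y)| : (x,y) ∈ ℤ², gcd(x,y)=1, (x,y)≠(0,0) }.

translate: b→10 (≡-14 mod 24), so (12,-14,5)→(12,10,3)
flip: (12,10,3)→(3,-10,12)
translate: b→2 (≡-10 mod 6), so (3,-10,12)→(3,2,4)
reduced (well bottom): (3,2,4) with a≤c, −a<b≤a
well minimum |f| = |-3| = 3 (negative-definite)

3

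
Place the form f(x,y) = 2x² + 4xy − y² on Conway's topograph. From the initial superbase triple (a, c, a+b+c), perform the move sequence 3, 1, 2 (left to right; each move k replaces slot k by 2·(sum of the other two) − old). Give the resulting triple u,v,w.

start (2,-1,5) = (f(1,0),f(0,1),f(1,1))
replace slot 3: 2·(2+(-1)) − 5 = -3 → (2,-1,-3)
replace slot 1: 2·((-1)+(-3)) − 2 = -10 → (-10,-1,-3)
replace slot 2: 2·((-10)+(-3)) − (-1) = -25 → (-10,-25,-3)

-10,-25,-3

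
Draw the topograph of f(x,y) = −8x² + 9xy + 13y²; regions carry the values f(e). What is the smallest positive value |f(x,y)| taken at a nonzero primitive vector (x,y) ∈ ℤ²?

river: ρ → (13,17,-4)
river: ρ → (-4,15,17)
river: ρ → (17,19,-2)
river: ρ → (-2,21,7)
river: ρ → (7,21,-2)
river: ρ → (-2,19,17)
river: ρ → (17,15,-4)
river: ρ → (-4,17,13)
river: ρ → (13,9,-8)
river: ρ → (-8,7,14)
river: ρ → (14,21,-1)
river: ρ → (-1,21,14)
river: ρ → (14,7,-8)
river: ρ → (-8,9,13)
closes: descent 0, river 14
min |a| on river = 1

1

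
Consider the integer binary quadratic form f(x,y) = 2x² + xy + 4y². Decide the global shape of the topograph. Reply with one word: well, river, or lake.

D = b²−4ac = 1² − 4·2·4 = -31
D < 0 ⇒ definite ⇒ every region one sign ⇒ single well

well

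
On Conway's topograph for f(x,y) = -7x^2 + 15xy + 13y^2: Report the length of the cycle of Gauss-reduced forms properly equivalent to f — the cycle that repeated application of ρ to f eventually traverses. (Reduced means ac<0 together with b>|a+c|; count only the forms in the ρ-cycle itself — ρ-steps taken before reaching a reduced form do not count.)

D = 589, ⌊√D⌋ = 24
river: ρ → (13,11,-9)
river: ρ → (-9,7,15)
river: ρ → (15,23,-1)
river: ρ → (-1,23,15)
river: ρ → (15,7,-9)
river: ρ → (-9,11,13)
river: ρ → (13,15,-7)
river: ρ → (-7,13,15)
river: ρ → (15,17,-5)
river: ρ → (-5,23,3)
river: ρ → (3,19,-19)
river: ρ → (-19,19,3)
river: ρ → (3,23,-5)
river: ρ → (-5,17,15)
river: ρ → (15,13,-7)
river: ρ → (-7,15,13)
ρ-cycle length = 16 (tail of 0 descent steps not counted)

16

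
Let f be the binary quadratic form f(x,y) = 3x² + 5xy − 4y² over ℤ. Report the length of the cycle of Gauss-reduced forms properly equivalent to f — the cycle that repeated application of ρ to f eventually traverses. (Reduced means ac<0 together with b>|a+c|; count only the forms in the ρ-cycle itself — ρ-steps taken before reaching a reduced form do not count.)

D = 73, ⌊√D⌋ = 8
river: ρ → (-4,3,4)
river: ρ → (4,5,-3)
river: ρ → (-3,7,2)
river: ρ → (2,5,-6)
river: ρ → (-6,7,1)
river: ρ → (1,7,-6)
river: ρ → (-6,5,2)
river: ρ → (2,7,-3)
river: ρ → (-3,5,4)
river: ρ → (4,3,-4)
river: ρ → (-4,5,3)
river: ρ → (3,7,-2)
river: ρ → (-2,5,6)
river: ρ → (6,7,-1)
river: ρ → (-1,7,6)
river: ρ → (6,5,-2)
river: ρ → (-2,7,3)
river: ρ → (3,5,-4)
ρ-cycle length = 18 (tail of 0 descent steps not counted)

18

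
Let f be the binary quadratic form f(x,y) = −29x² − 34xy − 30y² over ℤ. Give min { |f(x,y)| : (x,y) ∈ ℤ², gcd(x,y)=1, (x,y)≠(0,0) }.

translate: b→-24 (≡34 mod 58), so (29,34,30)→(29,-24,25)
flip: (29,-24,25)→(25,24,29)
reduced (well bottom): (25,24,29) with a≤c, −a<b≤a
well minimum |f| = |-25| = 25 (negative-definite)

25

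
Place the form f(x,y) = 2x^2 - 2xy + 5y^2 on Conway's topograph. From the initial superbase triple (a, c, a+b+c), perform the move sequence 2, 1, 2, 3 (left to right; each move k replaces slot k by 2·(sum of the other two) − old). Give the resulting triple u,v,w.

start (2,5,5) = (f(1,0),f(0,1),f(1,1))
replace slot 2: 2·(2+5) − 5 = 9 → (2,9,5)
replace slot 1: 2·(9+5) − 2 = 26 → (26,9,5)
replace slot 2: 2·(26+5) − 9 = 53 → (26,53,5)
replace slot 3: 2·(26+53) − 5 = 153 → (26,53,153)

26,53,153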